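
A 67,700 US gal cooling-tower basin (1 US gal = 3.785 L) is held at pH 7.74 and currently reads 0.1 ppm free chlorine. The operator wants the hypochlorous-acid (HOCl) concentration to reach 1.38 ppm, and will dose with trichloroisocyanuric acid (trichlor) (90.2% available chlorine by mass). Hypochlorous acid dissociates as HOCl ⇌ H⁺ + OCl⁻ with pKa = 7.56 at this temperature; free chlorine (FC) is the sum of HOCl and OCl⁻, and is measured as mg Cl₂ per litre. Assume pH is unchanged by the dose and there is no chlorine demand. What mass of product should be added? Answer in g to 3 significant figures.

957 g

Volume: 67,700 US gal × 3.785 L/gal = 256,244 L.
[OCl⁻]/[HOCl] = 10^(pH − pKa) = 10^(7.74 − 7.56) = 1.514; fraction as HOCl = 1/(1 + 1.514) = 0.3978.
Free chlorine required for 1.38 ppm HOCl: 1.38 / 0.3978 = 3.469 ppm.
FC to add: 3.469 − 0.1 = 3.369 mg/L as Cl₂.
Cl₂ equivalent: 3.369 mg/L × 256,244 L = 863.2 g.
Product at 90.2% available Cl: 863.2 / 0.902 = 957 g.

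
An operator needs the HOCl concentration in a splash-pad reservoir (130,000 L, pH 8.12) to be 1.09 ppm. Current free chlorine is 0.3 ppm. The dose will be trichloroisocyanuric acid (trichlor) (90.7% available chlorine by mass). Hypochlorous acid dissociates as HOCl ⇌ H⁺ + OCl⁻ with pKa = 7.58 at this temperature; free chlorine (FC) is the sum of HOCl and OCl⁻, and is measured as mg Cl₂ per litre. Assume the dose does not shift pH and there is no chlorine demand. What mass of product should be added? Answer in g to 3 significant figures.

655 g

[OCl⁻]/[HOCl] = 10^(pH − pKa) = 10^(8.12 − 7.58) = 3.467; fraction as HOCl = 1/(1 + 3.467) = 0.2238.
Free chlorine required for 1.09 ppm HOCl: 1.09 / 0.2238 = 4.869 ppm.
FC to add: 4.869 − 0.3 = 4.569 mg/L as Cl₂.
Cl₂ equivalent: 4.569 mg/L × 130,000 L = 594 g.
Product at 90.7% available Cl: 594 / 0.907 = 654.9 g.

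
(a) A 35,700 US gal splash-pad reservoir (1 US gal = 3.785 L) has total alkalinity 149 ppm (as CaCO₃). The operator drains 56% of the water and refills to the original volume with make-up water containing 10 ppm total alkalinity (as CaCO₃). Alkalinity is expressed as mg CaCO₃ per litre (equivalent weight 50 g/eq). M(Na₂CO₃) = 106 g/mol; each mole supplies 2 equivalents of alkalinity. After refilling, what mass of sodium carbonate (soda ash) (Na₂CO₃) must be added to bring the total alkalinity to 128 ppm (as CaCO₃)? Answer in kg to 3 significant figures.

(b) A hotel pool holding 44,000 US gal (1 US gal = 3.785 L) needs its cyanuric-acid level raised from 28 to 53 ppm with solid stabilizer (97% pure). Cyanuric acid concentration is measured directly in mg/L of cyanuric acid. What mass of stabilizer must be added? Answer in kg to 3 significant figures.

(a) Volume: 35,700 US gal × 3.785 L/gal = 135,124 L.
(a) After draining 56% and refilling: 149 × 0.44 + 10 × 0.56 = 71.16 ppm.
(a) Deficit to target: 128 − 71.16 = 56.84 mg/L.
(a) As CaCO₃: 56.84 mg/L × 135,124 L = 7680 g; ÷ 50 g/eq ÷ 2 = 76.8 mol Na₂CO₃.
(a) Mass: 76.8 × 106 = 8141 g.

(b) Volume: 44,000 US gal × 3.785 L/gal = 166,540 L.
(b) CYA to add: (53 − 28) = 25 mg/L × 166,540 L = 4164 g cyanuric acid.
(b) At 97% purity: 4164 / 0.97 = 4292 g product.

(a) 8.14 kg; (b) 4.29 kg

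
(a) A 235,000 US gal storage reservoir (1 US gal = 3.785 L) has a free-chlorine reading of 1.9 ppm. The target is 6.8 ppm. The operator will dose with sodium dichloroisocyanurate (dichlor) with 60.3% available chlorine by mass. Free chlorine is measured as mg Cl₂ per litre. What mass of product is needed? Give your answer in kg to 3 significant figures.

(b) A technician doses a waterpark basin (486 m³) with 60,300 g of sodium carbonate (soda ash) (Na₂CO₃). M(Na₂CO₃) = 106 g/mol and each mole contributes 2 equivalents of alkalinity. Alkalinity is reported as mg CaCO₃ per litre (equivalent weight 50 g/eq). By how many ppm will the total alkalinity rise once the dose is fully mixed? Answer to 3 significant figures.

(a) 7.23 kg; (b) 117 ppm

(a) Volume: 235,000 US gal × 3.785 L/gal = 889,475 L.
(a) Chlorine deficit: 6.8 − 1.9 = 4.9 ppm = 4.9 mg/L as Cl₂.
(a) Cl₂ equivalent needed: 4.9 mg/L × 889,475 L = 4,358,000 mg = 4358 g.
(a) Product at 60.3% available chlorine: 4358 / 0.603 = 7228 g.

(b) Volume: 486 m³ = 486,000 L.
(b) Moles of Na₂CO₃: 60,300 g ÷ 106 g/mol = 568.9 mol → 1138 eq of alkalinity.
(b) As CaCO₃: 1138 eq × 50 g/eq = 56,890 g.
(b) Rise: 56,890 g / 486,000 L × 1000 = 117.1 mg/L.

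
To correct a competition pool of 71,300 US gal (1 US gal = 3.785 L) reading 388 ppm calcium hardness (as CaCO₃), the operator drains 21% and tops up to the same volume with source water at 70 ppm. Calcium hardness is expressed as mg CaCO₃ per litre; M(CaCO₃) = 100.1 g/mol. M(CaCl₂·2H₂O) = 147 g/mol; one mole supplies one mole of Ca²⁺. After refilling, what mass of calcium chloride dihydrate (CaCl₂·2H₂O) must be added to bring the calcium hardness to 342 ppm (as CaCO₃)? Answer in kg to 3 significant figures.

8.24 kg

Volume: 71,300 US gal × 3.785 L/gal = 269,870 L.
After draining 21% and refilling: 388 × 0.79 + 70 × 0.21 = 321.22 ppm.
Deficit to target: 342 − 321.22 = 20.78 mg/L.
As CaCO₃: 20.78 mg/L × 269,870 L = 5608 g; ÷ 100.1 = 56.02 mol Ca²⁺.
Mass: 56.02 × 147 = 8235 g.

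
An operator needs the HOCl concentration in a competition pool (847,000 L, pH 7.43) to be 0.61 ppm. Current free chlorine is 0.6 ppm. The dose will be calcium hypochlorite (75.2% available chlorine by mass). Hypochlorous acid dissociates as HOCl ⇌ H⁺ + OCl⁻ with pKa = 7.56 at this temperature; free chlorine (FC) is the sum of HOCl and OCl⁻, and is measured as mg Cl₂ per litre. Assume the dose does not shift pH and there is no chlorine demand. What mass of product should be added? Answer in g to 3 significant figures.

[OCl⁻]/[HOCl] = 10^(pH − pKa) = 10^(7.43 − 7.56) = 0.7413; fraction as HOCl = 1/(1 + 0.7413) = 0.5743.
Free chlorine required for 0.61 ppm HOCl: 0.61 / 0.5743 = 1.062 ppm.
FC to add: 1.062 − 0.6 = 0.4622 mg/L as Cl₂.
Cl₂ equivalent: 0.4622 mg/L × 847,000 L = 391.5 g.
Product at 75.2% available Cl: 391.5 / 0.752 = 520.6 g.

521 g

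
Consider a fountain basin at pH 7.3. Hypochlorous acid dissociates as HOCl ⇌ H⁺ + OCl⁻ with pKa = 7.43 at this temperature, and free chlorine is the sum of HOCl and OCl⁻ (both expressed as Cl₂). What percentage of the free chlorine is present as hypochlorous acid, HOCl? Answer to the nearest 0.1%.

[OCl⁻]/[HOCl] = 10^(pH − pKa) = 10^(7.3 − 7.43) = 10^-0.13 = 0.7413.
Fraction as HOCl = 1 / (1 + 0.7413) = 0.5743.

57.4%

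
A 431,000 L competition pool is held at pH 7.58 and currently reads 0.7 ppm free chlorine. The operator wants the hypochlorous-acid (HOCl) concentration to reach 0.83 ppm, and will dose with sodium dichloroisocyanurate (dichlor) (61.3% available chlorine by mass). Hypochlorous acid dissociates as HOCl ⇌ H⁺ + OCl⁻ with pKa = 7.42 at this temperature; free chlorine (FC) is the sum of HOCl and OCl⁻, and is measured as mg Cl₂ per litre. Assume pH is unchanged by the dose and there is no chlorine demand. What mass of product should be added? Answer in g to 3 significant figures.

935 g

[OCl⁻]/[HOCl] = 10^(pH − pKa) = 10^(7.58 − 7.42) = 1.445; fraction as HOCl = 1/(1 + 1.445) = 0.4089.
Free chlorine required for 0.83 ppm HOCl: 0.83 / 0.4089 = 2.03 ppm.
FC to add: 2.03 − 0.7 = 1.33 mg/L as Cl₂.
Cl₂ equivalent: 1.33 mg/L × 431,000 L = 573.1 g.
Product at 61.3% available Cl: 573.1 / 0.613 = 934.9 g.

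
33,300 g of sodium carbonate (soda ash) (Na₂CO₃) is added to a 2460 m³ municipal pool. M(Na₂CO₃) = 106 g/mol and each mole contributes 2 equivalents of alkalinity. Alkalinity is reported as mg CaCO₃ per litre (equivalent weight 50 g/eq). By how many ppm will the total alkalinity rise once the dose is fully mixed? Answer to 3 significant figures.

12.8 ppm

Volume: 2460 m³ = 2,460,000 L.
Moles of Na₂CO₃: 33,300 g ÷ 106 g/mol = 314.2 mol → 628.3 eq of alkalinity.
As CaCO₃: 628.3 eq × 50 g/eq = 31,420 g.
Rise: 31,420 g / 2,460,000 L × 1000 = 12.77 mg/L.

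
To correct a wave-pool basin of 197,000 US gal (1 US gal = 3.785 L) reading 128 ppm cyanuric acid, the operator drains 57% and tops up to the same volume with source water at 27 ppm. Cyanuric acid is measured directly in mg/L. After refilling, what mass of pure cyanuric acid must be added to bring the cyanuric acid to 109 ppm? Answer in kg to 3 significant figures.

Volume: 197,000 US gal × 3.785 L/gal = 745,645 L.
After draining 57% and refilling: 128 × 0.43 + 27 × 0.57 = 70.43 ppm.
Deficit to target: 109 − 70.43 = 38.57 mg/L.
Mass: 38.57 mg/L × 745,645 L = 28,760 g cyanuric acid.

28.8 kg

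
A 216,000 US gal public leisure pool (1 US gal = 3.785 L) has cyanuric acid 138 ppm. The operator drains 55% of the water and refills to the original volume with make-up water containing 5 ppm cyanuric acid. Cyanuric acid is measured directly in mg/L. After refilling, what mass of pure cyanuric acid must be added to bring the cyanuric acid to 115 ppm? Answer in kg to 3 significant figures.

Volume: 216,000 US gal × 3.785 L/gal = 817,560 L.
After draining 55% and refilling: 138 × 0.45 + 5 × 0.55 = 64.85 ppm.
Deficit to target: 115 − 64.85 = 50.15 mg/L.
Mass: 50.15 mg/L × 817,560 L = 41,000 g cyanuric acid.

41.0 kg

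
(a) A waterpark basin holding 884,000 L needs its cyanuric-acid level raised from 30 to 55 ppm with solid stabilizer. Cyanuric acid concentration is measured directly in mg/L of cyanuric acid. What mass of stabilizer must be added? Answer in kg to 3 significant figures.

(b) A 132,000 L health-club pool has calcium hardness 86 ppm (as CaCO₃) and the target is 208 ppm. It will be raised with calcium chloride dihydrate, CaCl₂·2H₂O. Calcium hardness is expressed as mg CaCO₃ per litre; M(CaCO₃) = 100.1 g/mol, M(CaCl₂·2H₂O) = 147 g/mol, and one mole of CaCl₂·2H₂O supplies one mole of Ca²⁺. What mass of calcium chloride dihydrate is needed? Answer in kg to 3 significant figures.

(a) 22.1 kg; (b) 23.6 kg

(a) CYA to add: (55 − 30) = 25 mg/L × 884,000 L = 22,100 g cyanuric acid.

(b) Hardness to add: (208 − 86) = 122 mg/L as CaCO₃ × 132,000 L = 16,100 g as CaCO₃.
(b) Moles of Ca²⁺ (1 mol Ca²⁺ ≡ 1 mol CaCO₃): 16,100 / 100.1 g/mol = 160.9 mol.
(b) Mass of CaCl₂·2H₂O: 160.9 × 147 = 23,650 g.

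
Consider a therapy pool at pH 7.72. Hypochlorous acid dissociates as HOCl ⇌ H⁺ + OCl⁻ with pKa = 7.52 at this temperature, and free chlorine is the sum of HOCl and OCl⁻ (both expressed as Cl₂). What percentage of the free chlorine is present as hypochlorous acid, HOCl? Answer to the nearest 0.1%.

38.7%

[OCl⁻]/[HOCl] = 10^(pH − pKa) = 10^(7.72 − 7.52) = 10^0.20 = 1.585.
Fraction as HOCl = 1 / (1 + 1.585) = 0.3869.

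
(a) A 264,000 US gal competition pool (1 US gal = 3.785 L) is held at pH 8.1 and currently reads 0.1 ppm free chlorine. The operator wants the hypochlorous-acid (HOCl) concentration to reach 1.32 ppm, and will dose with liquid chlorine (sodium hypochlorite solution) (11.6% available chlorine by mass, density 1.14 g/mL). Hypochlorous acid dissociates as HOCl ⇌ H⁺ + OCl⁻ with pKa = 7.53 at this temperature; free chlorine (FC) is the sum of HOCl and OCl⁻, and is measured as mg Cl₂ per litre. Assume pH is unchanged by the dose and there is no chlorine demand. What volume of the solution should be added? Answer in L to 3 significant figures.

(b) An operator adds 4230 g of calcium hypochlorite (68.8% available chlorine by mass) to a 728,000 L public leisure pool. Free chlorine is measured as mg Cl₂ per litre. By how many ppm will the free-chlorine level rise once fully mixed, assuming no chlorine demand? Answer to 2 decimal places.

(a) 46.3 L; (b) 4.00 ppm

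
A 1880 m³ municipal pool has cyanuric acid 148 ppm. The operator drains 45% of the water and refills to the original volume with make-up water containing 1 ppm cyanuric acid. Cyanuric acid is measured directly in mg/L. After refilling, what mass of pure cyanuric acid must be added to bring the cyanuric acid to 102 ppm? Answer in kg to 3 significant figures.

Volume: 1880 m³ = 1,880,000 L.
After draining 45% and refilling: 148 × 0.55 + 1 × 0.45 = 81.85 ppm.
Deficit to target: 102 − 81.85 = 20.15 mg/L.
Mass: 20.15 mg/L × 1,880,000 L = 37,880 g cyanuric acid.

37.9 kg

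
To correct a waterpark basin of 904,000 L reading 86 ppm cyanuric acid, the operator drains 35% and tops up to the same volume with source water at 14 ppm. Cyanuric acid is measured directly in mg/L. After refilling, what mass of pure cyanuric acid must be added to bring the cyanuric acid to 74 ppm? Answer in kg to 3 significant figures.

After draining 35% and refilling: 86 × 0.65 + 14 × 0.35 = 60.8 ppm.
Deficit to target: 74 − 60.8 = 13.2 mg/L.
Mass: 13.2 mg/L × 904,000 L = 11,930 g cyanuric acid.

11.9 kg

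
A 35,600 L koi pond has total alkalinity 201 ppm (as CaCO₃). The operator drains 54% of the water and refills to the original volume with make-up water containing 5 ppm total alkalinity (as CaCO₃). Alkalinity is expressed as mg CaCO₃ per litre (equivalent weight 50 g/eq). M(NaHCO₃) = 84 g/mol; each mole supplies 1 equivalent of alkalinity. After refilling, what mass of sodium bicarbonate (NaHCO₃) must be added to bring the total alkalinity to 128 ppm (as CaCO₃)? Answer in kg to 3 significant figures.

After draining 54% and refilling: 201 × 0.46 + 5 × 0.54 = 95.16 ppm.
Deficit to target: 128 − 95.16 = 32.84 mg/L.
As CaCO₃: 32.84 mg/L × 35,600 L = 1169 g; ÷ 50 g/eq ÷ 1 = 23.38 mol NaHCO₃.
Mass: 23.38 × 84 = 1964 g.

1.96 kg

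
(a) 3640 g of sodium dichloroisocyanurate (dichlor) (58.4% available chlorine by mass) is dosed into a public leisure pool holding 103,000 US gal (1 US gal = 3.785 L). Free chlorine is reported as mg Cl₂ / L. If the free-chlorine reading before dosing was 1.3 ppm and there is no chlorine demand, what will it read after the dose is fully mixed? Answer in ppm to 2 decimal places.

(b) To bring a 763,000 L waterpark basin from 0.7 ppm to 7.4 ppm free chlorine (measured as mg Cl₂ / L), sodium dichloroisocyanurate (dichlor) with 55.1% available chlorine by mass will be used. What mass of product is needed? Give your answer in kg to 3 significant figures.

(a) 6.75 ppm; (b) 9.28 kg

(a) Volume: 103,000 US gal × 3.785 L/gal = 389,855 L.
(a) Available chlorine delivered: 3640 g × 0.584 = 2126 g as Cl₂.
(a) Concentration rise: 2126 g / 389,855 L = 5.453 mg/L = 5.45 ppm.
(a) Final FC: 1.3 + 5.45 = 6.75 ppm.

(b) Chlorine deficit: 7.4 − 0.7 = 6.7 ppm = 6.7 mg/L as Cl₂.
(b) Cl₂ equivalent needed: 6.7 mg/L × 763,000 L = 5,112,000 mg = 5112 g.
(b) Product at 55.1% available chlorine: 5112 / 0.551 = 9278 g.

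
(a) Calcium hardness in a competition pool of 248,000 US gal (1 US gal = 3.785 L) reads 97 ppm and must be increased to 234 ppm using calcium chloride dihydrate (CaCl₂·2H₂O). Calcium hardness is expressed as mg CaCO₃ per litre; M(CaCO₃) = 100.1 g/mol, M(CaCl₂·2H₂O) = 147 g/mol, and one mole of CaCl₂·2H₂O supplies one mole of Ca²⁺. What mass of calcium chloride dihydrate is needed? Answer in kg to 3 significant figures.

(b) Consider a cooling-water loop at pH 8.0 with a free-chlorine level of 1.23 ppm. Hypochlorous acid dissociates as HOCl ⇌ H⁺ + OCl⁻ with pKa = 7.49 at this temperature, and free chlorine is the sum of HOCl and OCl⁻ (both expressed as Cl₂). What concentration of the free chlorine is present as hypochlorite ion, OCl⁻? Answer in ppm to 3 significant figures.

(a) 189 kg; (b) 0.940 ppm

(a) Volume: 248,000 US gal × 3.785 L/gal = 938,680 L.
(a) Hardness to add: (234 − 97) = 137 mg/L as CaCO₃ × 938,680 L = 128,600 g as CaCO₃.
(a) Moles of Ca²⁺ (1 mol Ca²⁺ ≡ 1 mol CaCO₃): 128,600 / 100.1 g/mol = 1285 mol.
(a) Mass of CaCl₂·2H₂O: 1285 × 147 = 188,900 g.

(b) [OCl⁻]/[HOCl] = 10^(pH − pKa) = 10^(8.0 − 7.49) = 10^0.51 = 3.236.
(b) Fraction as HOCl = 1 / (1 + 3.236) = 0.2361.
(b) OCl⁻ = (1 − 0.2361) × 1.23 ppm = 0.9396 ppm.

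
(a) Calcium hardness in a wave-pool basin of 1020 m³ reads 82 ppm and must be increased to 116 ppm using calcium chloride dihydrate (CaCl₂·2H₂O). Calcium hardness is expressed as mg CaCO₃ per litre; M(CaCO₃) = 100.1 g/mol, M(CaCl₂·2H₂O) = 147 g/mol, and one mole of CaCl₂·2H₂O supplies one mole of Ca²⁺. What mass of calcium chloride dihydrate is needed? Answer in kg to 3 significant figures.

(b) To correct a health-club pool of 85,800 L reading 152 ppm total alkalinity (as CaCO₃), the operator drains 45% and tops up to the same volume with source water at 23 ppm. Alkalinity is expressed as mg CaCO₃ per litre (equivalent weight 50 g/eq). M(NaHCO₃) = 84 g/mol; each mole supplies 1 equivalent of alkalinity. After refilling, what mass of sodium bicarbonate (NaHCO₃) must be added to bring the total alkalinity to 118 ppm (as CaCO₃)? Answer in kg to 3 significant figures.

(a) Volume: 1020 m³ = 1,020,000 L.
(a) Hardness to add: (116 − 82) = 34 mg/L as CaCO₃ × 1,020,000 L = 34,680 g as CaCO₃.
(a) Moles of Ca²⁺ (1 mol Ca²⁺ ≡ 1 mol CaCO₃): 34,680 / 100.1 g/mol = 346.5 mol.
(a) Mass of CaCl₂·2H₂O: 346.5 × 147 = 50,930 g.

(b) After draining 45% and refilling: 152 × 0.55 + 23 × 0.45 = 93.95 ppm.
(b) Deficit to target: 118 − 93.95 = 24.05 mg/L.
(b) As CaCO₃: 24.05 mg/L × 85,800 L = 2063 g; ÷ 50 g/eq ÷ 1 = 41.27 mol NaHCO₃.
(b) Mass: 41.27 × 84 = 3467 g.

(a) 50.9 kg; (b) 3.47 kg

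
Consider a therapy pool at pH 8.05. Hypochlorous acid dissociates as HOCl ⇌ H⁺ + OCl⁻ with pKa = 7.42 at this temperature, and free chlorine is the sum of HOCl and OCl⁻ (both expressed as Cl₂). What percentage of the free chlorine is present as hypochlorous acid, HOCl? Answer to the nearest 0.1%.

19.0%

[OCl⁻]/[HOCl] = 10^(pH − pKa) = 10^(8.05 − 7.42) = 10^0.63 = 4.266.
Fraction as HOCl = 1 / (1 + 4.266) = 0.1899.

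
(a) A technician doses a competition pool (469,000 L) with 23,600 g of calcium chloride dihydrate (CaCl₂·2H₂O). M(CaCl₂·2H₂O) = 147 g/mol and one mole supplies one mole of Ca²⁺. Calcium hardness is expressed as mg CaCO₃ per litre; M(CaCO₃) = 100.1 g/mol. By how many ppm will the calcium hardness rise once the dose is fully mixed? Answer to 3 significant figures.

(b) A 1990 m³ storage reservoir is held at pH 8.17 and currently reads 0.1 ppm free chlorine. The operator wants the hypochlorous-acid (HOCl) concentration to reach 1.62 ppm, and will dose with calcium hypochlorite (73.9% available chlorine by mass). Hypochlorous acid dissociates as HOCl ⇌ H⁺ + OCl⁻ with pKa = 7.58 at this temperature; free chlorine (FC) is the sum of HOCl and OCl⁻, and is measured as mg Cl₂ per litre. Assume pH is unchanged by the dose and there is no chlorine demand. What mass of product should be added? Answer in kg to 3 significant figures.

(a) 34.3 ppm; (b) 21.1 kg

(a) Moles of Ca²⁺: 23,600 g ÷ 147 g/mol = 160.5 mol.
(a) As CaCO₃: 160.5 mol × 100.1 g/mol = 16,070 g.
(a) Rise: 16,070 g / 469,000 L × 1000 = 34.27 mg/L.

(b) Volume: 1990 m³ = 1,990,000 L.
(b) [OCl⁻]/[HOCl] = 10^(pH − pKa) = 10^(8.17 − 7.58) = 3.89; fraction as HOCl = 1/(1 + 3.89) = 0.2045.
(b) Free chlorine required for 1.62 ppm HOCl: 1.62 / 0.2045 = 7.923 ppm.
(b) FC to add: 7.923 − 0.1 = 7.823 mg/L as Cl₂.
(b) Cl₂ equivalent: 7.823 mg/L × 1,990,000 L = 15,570 g.
(b) Product at 73.9% available Cl: 15,570 / 0.739 = 21,060 g.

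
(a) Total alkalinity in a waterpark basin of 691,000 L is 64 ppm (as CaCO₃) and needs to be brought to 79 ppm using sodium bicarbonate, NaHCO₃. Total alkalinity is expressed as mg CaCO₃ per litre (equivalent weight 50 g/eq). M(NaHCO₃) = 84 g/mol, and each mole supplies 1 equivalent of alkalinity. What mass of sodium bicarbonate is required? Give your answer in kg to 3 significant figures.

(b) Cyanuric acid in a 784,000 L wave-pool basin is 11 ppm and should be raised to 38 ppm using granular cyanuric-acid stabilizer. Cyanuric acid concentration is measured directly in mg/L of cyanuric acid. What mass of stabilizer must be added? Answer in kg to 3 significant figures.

(a) Alkalinity to add: (79 − 64) = 15 mg/L as CaCO₃ × 691,000 L = 10,360 g as CaCO₃.
(a) Equivalents: 10,360 g ÷ 50 g/eq = 207.3 eq.
(a) NaHCO₃ supplies 1 eq per mole → 207.3 mol.
(a) Mass: 207.3 mol × 84 g/mol = 17,410 g.

(b) CYA to add: (38 − 11) = 27 mg/L × 784,000 L = 21,170 g cyanuric acid.

(a) 17.4 kg; (b) 21.2 kg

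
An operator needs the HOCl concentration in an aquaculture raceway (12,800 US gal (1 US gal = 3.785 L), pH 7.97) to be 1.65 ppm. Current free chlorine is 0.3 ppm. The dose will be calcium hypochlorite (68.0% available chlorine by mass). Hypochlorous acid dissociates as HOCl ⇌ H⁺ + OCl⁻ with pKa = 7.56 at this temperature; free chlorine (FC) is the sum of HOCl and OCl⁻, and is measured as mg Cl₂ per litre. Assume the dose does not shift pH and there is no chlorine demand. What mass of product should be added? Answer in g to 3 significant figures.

Volume: 12,800 US gal × 3.785 L/gal = 48,448 L.
[OCl⁻]/[HOCl] = 10^(pH − pKa) = 10^(7.97 − 7.56) = 2.57; fraction as HOCl = 1/(1 + 2.57) = 0.2801.
Free chlorine required for 1.65 ppm HOCl: 1.65 / 0.2801 = 5.891 ppm.
FC to add: 5.891 − 0.3 = 5.591 mg/L as Cl₂.
Cl₂ equivalent: 5.591 mg/L × 48,448 L = 270.9 g.
Product at 68.0% available Cl: 270.9 / 0.68 = 398.4 g.

398 g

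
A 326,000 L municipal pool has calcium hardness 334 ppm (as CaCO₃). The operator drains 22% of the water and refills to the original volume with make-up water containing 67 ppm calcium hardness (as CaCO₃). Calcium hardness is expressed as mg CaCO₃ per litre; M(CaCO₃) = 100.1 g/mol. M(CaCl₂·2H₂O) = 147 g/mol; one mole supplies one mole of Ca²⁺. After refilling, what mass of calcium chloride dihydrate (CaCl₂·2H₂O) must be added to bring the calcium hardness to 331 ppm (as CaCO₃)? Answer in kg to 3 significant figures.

After draining 22% and refilling: 334 × 0.78 + 67 × 0.22 = 275.26 ppm.
Deficit to target: 331 − 275.26 = 55.74 mg/L.
As CaCO₃: 55.74 mg/L × 326,000 L = 18,170 g; ÷ 100.1 = 181.5 mol Ca²⁺.
Mass: 181.5 × 147 = 26,690 g.

26.7 kg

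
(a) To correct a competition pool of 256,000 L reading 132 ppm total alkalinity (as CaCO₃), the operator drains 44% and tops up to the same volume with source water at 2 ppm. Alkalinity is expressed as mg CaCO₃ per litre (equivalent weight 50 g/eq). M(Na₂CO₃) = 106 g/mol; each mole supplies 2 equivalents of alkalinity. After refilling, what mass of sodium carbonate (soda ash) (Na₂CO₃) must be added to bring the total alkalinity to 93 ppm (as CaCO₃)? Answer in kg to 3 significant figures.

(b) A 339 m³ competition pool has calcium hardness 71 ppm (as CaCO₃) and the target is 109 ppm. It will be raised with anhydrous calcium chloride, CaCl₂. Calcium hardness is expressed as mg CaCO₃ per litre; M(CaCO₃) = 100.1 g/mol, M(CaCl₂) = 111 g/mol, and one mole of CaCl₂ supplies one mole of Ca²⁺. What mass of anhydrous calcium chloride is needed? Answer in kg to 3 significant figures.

(a) After draining 44% and refilling: 132 × 0.56 + 2 × 0.44 = 74.8 ppm.
(a) Deficit to target: 93 − 74.8 = 18.2 mg/L.
(a) As CaCO₃: 18.2 mg/L × 256,000 L = 4659 g; ÷ 50 g/eq ÷ 2 = 46.59 mol Na₂CO₃.
(a) Mass: 46.59 × 106 = 4939 g.

(b) Volume: 339 m³ = 339,000 L.
(b) Hardness to add: (109 − 71) = 38 mg/L as CaCO₃ × 339,000 L = 12,880 g as CaCO₃.
(b) Moles of Ca²⁺ (1 mol Ca²⁺ ≡ 1 mol CaCO₃): 12,880 / 100.1 g/mol = 128.7 mol.
(b) Mass of CaCl₂: 128.7 × 111 = 14,280 g.

(a) 4.94 kg; (b) 14.3 kg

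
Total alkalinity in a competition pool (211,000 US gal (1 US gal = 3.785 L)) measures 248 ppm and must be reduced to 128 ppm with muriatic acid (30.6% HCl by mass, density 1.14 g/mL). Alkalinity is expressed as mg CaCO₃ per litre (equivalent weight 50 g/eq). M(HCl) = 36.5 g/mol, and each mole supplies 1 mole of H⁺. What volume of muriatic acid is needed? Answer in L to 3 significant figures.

Volume: 211,000 US gal × 3.785 L/gal = 798,635 L.
Alkalinity to neutralize: (248 − 128) = 120 mg/L as CaCO₃ × 798,635 L = 95,840 g as CaCO₃.
Equivalents of H⁺ required: 95,840 ÷ 50 g/eq = 1917 eq = 1917 mol HCl.
Mass of HCl: 1917 × 36.5 = 69,960 g.
Mass of 30.6% solution: 69,960 / 0.306 = 228,600 g.
Volume: 228,600 g ÷ 1.14 g/mL = 200,600 mL.

201 L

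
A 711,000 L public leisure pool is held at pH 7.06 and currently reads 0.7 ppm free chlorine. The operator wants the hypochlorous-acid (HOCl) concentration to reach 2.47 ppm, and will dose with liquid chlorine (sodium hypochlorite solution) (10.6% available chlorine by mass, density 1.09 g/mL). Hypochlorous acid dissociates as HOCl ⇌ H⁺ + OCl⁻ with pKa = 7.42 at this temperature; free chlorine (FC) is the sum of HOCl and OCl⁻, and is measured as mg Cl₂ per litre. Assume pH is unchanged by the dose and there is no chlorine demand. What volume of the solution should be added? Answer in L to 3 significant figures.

[OCl⁻]/[HOCl] = 10^(pH − pKa) = 10^(7.06 − 7.42) = 0.4365; fraction as HOCl = 1/(1 + 0.4365) = 0.6961.
Free chlorine required for 2.47 ppm HOCl: 2.47 / 0.6961 = 3.548 ppm.
FC to add: 3.548 − 0.7 = 2.848 mg/L as Cl₂.
Cl₂ equivalent: 2.848 mg/L × 711,000 L = 2025 g.
Product at 10.6% available Cl: 2025 / 0.106 = 19,100 g.
Volume: 19,100 g ÷ 1.09 g/mL = 17,530 mL.

17.5 L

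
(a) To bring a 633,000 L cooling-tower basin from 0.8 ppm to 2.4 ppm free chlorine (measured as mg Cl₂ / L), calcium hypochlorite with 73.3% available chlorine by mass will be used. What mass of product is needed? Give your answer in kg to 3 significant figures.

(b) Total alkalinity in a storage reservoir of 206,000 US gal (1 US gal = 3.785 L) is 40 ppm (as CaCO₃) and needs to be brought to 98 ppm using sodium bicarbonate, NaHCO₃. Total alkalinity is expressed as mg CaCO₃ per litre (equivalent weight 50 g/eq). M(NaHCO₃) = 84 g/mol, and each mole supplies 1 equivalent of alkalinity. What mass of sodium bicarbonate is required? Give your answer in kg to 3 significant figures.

(a) Chlorine deficit: 2.4 − 0.8 = 1.6 ppm = 1.6 mg/L as Cl₂.
(a) Cl₂ equivalent needed: 1.6 mg/L × 633,000 L = 1,013,000 mg = 1013 g.
(a) Product at 73.3% available chlorine: 1013 / 0.733 = 1382 g.

(b) Volume: 206,000 US gal × 3.785 L/gal = 779,710 L.
(b) Alkalinity to add: (98 − 40) = 58 mg/L as CaCO₃ × 779,710 L = 45,220 g as CaCO₃.
(b) Equivalents: 45,220 g ÷ 50 g/eq = 904.5 eq.
(b) NaHCO₃ supplies 1 eq per mole → 904.5 mol.
(b) Mass: 904.5 mol × 84 g/mol = 75,970 g.

(a) 1.38 kg; (b) 76.0 kg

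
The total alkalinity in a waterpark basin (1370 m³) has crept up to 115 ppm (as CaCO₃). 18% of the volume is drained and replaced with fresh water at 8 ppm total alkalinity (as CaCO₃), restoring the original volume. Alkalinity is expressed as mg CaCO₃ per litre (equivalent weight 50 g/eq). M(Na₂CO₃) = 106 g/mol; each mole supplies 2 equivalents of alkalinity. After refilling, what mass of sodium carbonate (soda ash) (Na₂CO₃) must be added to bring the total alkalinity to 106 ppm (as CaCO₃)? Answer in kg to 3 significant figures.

14.9 kg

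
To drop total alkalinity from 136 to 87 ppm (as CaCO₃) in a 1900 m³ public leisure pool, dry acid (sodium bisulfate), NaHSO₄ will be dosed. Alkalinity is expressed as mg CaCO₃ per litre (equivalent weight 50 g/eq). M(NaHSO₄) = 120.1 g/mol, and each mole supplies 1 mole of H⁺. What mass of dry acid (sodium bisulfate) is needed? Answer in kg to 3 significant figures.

224 kg

Volume: 1900 m³ = 1,900,000 L.
Alkalinity to neutralize: (136 − 87) = 49 mg/L as CaCO₃ × 1,900,000 L = 93,100 g as CaCO₃.
Equivalents of H⁺ required: 93,100 ÷ 50 g/eq = 1862 eq = 1862 mol NaHSO₄.
Mass of NaHSO₄: 1862 × 120.1 = 223,600 g.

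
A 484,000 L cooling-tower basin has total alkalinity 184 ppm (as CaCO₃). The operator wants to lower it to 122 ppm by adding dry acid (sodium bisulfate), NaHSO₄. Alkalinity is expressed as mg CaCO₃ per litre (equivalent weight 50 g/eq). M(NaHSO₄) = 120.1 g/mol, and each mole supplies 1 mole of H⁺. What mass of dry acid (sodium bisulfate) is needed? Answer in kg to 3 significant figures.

Alkalinity to neutralize: (184 − 122) = 62 mg/L as CaCO₃ × 484,000 L = 30,010 g as CaCO₃.
Equivalents of H⁺ required: 30,010 ÷ 50 g/eq = 600.2 eq = 600.2 mol NaHSO₄.
Mass of NaHSO₄: 600.2 × 120.1 = 72,080 g.

72.1 kg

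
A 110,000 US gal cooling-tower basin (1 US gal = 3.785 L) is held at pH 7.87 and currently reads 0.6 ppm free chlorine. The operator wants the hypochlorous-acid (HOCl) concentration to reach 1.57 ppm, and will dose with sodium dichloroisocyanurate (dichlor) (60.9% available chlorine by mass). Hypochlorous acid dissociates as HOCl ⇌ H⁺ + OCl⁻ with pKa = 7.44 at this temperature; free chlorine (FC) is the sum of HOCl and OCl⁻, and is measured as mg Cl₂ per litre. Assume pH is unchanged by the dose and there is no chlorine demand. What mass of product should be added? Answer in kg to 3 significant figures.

3.55 kg

Volume: 110,000 US gal × 3.785 L/gal = 416,350 L.
[OCl⁻]/[HOCl] = 10^(pH − pKa) = 10^(7.87 − 7.44) = 2.692; fraction as HOCl = 1/(1 + 2.692) = 0.2709.
Free chlorine required for 1.57 ppm HOCl: 1.57 / 0.2709 = 5.796 ppm.
FC to add: 5.796 − 0.6 = 5.196 mg/L as Cl₂.
Cl₂ equivalent: 5.196 mg/L × 416,350 L = 2163 g.
Product at 60.9% available Cl: 2163 / 0.609 = 3552 g.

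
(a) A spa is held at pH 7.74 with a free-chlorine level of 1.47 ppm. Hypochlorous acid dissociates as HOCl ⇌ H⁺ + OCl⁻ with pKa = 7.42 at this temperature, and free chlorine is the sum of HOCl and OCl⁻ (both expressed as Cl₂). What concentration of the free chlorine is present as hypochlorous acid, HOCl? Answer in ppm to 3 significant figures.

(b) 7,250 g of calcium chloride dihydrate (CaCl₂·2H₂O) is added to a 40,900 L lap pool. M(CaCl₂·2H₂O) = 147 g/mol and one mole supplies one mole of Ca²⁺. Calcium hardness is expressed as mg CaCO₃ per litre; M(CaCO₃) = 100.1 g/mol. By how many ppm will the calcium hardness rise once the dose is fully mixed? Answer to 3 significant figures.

(a) [OCl⁻]/[HOCl] = 10^(pH − pKa) = 10^(7.74 − 7.42) = 10^0.32 = 2.089.
(a) Fraction as HOCl = 1 / (1 + 2.089) = 0.3237.
(a) HOCl = 0.3237 × 1.47 ppm = 0.4758 ppm.

(b) Moles of Ca²⁺: 7,250 g ÷ 147 g/mol = 49.32 mol.
(b) As CaCO₃: 49.32 mol × 100.1 g/mol = 4937 g.
(b) Rise: 4937 g / 40,900 L × 1000 = 120.7 mg/L.

(a) 0.476 ppm; (b) 121 ppm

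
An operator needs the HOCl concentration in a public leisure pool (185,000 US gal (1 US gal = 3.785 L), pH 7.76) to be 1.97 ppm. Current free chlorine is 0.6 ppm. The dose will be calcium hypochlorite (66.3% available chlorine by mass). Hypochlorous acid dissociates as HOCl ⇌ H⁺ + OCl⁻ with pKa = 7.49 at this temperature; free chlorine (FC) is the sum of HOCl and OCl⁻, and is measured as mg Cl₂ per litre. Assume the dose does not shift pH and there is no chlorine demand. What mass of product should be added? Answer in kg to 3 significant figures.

5.32 kg

Volume: 185,000 US gal × 3.785 L/gal = 700,225 L.
[OCl⁻]/[HOCl] = 10^(pH − pKa) = 10^(7.76 − 7.49) = 1.862; fraction as HOCl = 1/(1 + 1.862) = 0.3494.
Free chlorine required for 1.97 ppm HOCl: 1.97 / 0.3494 = 5.638 ppm.
FC to add: 5.638 − 0.6 = 5.038 mg/L as Cl₂.
Cl₂ equivalent: 5.038 mg/L × 700,225 L = 3528 g.
Product at 66.3% available Cl: 3528 / 0.663 = 5321 g.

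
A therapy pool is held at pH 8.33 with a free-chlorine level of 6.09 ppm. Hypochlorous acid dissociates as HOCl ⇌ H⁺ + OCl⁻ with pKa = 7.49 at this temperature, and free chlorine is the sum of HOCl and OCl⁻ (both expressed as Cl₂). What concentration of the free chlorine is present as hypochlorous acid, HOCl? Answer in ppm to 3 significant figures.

[OCl⁻]/[HOCl] = 10^(pH − pKa) = 10^(8.33 − 7.49) = 10^0.84 = 6.918.
Fraction as HOCl = 1 / (1 + 6.918) = 0.1263.
HOCl = 0.1263 × 6.09 ppm = 0.7691 ppm.

0.769 ppm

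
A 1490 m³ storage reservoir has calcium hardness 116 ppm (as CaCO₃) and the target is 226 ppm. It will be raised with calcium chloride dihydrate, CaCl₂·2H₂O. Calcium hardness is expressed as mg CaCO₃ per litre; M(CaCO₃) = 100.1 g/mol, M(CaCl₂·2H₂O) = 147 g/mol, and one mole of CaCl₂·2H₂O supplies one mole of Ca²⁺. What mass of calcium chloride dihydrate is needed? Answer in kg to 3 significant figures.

Volume: 1490 m³ = 1,490,000 L.
Hardness to add: (226 − 116) = 110 mg/L as CaCO₃ × 1,490,000 L = 163,900 g as CaCO₃.
Moles of Ca²⁺ (1 mol Ca²⁺ ≡ 1 mol CaCO₃): 163,900 / 100.1 g/mol = 1637 mol.
Mass of CaCl₂·2H₂O: 1637 × 147 = 240,700 g.

241 kg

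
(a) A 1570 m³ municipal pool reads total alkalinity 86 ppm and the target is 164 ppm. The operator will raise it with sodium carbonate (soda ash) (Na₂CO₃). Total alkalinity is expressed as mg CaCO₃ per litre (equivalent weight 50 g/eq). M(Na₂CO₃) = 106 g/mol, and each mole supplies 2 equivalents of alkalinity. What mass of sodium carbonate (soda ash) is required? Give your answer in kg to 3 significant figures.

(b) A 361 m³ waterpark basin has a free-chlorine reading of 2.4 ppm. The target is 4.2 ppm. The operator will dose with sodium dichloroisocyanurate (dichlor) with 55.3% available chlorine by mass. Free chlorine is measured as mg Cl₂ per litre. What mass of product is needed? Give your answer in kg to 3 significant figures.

(a) 130 kg; (b) 1.18 kg

(a) Volume: 1570 m³ = 1,570,000 L.
(a) Alkalinity to add: (164 − 86) = 78 mg/L as CaCO₃ × 1,570,000 L = 122,500 g as CaCO₃.
(a) Equivalents: 122,500 g ÷ 50 g/eq = 2449 eq.
(a) Each mole of Na₂CO₃ supplies 2 eq, so 2449 / 2 = 1225 mol.
(a) Mass: 1225 mol × 106 g/mol = 129,800 g.

(b) Volume: 361 m³ = 361,000 L.
(b) Chlorine deficit: 4.2 − 2.4 = 1.8 ppm = 1.8 mg/L as Cl₂.
(b) Cl₂ equivalent needed: 1.8 mg/L × 361,000 L = 649,800 mg = 649.8 g.
(b) Product at 55.3% available chlorine: 649.8 / 0.553 = 1175 g.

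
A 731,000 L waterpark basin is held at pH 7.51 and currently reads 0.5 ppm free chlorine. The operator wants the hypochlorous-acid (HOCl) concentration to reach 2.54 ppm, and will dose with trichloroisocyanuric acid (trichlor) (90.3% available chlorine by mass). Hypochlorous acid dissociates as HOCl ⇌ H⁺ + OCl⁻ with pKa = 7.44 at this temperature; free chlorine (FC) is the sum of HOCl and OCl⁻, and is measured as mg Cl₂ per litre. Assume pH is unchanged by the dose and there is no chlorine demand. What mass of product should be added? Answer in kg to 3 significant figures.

4.07 kg

[OCl⁻]/[HOCl] = 10^(pH − pKa) = 10^(7.51 − 7.44) = 1.175; fraction as HOCl = 1/(1 + 1.175) = 0.4598.
Free chlorine required for 2.54 ppm HOCl: 2.54 / 0.4598 = 5.524 ppm.
FC to add: 5.524 − 0.5 = 5.024 mg/L as Cl₂.
Cl₂ equivalent: 5.024 mg/L × 731,000 L = 3673 g.
Product at 90.3% available Cl: 3673 / 0.903 = 4067 g.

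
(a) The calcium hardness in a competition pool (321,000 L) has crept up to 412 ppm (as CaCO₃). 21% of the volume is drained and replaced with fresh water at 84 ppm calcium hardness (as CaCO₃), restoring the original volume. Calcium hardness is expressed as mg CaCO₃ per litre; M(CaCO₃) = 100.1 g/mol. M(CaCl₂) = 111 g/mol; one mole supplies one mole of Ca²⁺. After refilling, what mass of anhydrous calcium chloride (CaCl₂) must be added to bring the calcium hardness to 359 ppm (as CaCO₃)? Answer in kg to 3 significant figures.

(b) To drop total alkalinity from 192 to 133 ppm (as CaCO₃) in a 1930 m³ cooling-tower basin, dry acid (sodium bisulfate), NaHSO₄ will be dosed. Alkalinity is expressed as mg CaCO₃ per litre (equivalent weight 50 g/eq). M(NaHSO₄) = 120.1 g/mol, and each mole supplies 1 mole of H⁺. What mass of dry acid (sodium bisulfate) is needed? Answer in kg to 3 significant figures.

(a) 5.65 kg; (b) 274 kg

(a) After draining 21% and refilling: 412 × 0.79 + 84 × 0.21 = 343.12 ppm.
(a) Deficit to target: 359 − 343.12 = 15.88 mg/L.
(a) As CaCO₃: 15.88 mg/L × 321,000 L = 5097 g; ÷ 100.1 = 50.92 mol Ca²⁺.
(a) Mass: 50.92 × 111 = 5653 g.

(b) Volume: 1930 m³ = 1,930,000 L.
(b) Alkalinity to neutralize: (192 − 133) = 59 mg/L as CaCO₃ × 1,930,000 L = 113,900 g as CaCO₃.
(b) Equivalents of H⁺ required: 113,900 ÷ 50 g/eq = 2277 eq = 2277 mol NaHSO₄.
(b) Mass of NaHSO₄: 2277 × 120.1 = 273,500 g.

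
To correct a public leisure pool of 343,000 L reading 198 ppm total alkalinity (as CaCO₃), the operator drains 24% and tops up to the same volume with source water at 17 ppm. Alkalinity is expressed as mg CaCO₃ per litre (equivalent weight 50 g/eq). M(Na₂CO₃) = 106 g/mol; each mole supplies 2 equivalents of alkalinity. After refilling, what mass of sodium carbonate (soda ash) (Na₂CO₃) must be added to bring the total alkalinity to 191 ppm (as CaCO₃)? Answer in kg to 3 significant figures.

After draining 24% and refilling: 198 × 0.76 + 17 × 0.24 = 154.56 ppm.
Deficit to target: 191 − 154.56 = 36.44 mg/L.
As CaCO₃: 36.44 mg/L × 343,000 L = 12,500 g; ÷ 50 g/eq ÷ 2 = 125 mol Na₂CO₃.
Mass: 125 × 106 = 13,250 g.

13.2 kg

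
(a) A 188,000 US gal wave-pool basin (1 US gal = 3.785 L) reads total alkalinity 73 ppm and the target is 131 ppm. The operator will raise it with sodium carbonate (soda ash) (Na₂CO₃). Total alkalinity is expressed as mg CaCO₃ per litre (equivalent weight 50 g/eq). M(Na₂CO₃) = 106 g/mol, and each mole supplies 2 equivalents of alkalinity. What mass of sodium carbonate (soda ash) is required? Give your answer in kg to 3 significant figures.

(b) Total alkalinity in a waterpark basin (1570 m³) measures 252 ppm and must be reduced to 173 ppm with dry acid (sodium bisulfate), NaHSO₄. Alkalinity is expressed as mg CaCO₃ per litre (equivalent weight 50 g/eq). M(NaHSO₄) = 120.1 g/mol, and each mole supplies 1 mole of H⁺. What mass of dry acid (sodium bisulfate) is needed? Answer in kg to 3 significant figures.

(a) 43.7 kg; (b) 298 kg

(a) Volume: 188,000 US gal × 3.785 L/gal = 711,580 L.
(a) Alkalinity to add: (131 − 73) = 58 mg/L as CaCO₃ × 711,580 L = 41,270 g as CaCO₃.
(a) Equivalents: 41,270 g ÷ 50 g/eq = 825.4 eq.
(a) Each mole of Na₂CO₃ supplies 2 eq, so 825.4 / 2 = 412.7 mol.
(a) Mass: 412.7 mol × 106 g/mol = 43,750 g.

(b) Volume: 1570 m³ = 1,570,000 L.
(b) Alkalinity to neutralize: (252 − 173) = 79 mg/L as CaCO₃ × 1,570,000 L = 124,000 g as CaCO₃.
(b) Equivalents of H⁺ required: 124,000 ÷ 50 g/eq = 2481 eq = 2481 mol NaHSO₄.
(b) Mass of NaHSO₄: 2481 × 120.1 = 297,900 g.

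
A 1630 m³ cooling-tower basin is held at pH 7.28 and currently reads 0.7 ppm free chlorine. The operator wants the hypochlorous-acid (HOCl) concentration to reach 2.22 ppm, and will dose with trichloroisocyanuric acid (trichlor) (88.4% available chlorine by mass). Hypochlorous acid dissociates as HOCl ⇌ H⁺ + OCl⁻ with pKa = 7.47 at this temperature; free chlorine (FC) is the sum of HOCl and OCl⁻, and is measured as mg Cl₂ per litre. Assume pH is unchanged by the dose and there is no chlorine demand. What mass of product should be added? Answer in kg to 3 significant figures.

Volume: 1630 m³ = 1,630,000 L.
[OCl⁻]/[HOCl] = 10^(pH − pKa) = 10^(7.28 − 7.47) = 0.6457; fraction as HOCl = 1/(1 + 0.6457) = 0.6077.
Free chlorine required for 2.22 ppm HOCl: 2.22 / 0.6077 = 3.653 ppm.
FC to add: 3.653 − 0.7 = 2.953 mg/L as Cl₂.
Cl₂ equivalent: 2.953 mg/L × 1,630,000 L = 4814 g.
Product at 88.4% available Cl: 4814 / 0.884 = 5446 g.

5.45 kg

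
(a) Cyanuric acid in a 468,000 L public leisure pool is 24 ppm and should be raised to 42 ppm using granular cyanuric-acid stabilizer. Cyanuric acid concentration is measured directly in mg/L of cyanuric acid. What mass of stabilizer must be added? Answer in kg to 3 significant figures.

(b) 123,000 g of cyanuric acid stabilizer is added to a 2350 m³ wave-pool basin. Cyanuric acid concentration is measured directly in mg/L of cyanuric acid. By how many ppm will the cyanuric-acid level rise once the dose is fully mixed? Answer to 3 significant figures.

(a) 8.42 kg; (b) 52.3 ppm

(a) CYA to add: (42 − 24) = 18 mg/L × 468,000 L = 8424 g cyanuric acid.

(b) Volume: 2350 m³ = 2,350,000 L.
(b) Rise: 123,000 g / 2,350,000 L × 1000 = 52.34 mg/L.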